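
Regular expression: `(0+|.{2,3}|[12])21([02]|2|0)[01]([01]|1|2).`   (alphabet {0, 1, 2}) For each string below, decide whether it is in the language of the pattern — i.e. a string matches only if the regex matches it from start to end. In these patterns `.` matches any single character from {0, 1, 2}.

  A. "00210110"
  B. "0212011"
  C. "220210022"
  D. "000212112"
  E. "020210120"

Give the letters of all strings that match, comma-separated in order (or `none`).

A, B, C, D, E

A. "00210110" → match
B. "0212011" → match
C. "220210022" → match
D. "000212112" → match
E. "020210120" → match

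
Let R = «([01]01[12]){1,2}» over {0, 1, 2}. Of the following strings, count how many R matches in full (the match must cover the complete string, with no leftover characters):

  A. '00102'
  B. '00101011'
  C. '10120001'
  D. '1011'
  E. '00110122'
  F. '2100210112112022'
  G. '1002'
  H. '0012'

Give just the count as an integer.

A → no match
B → no match
C → no match
D → match
E → no match
F → no match
G → no match
H → match
Total matched: 2

2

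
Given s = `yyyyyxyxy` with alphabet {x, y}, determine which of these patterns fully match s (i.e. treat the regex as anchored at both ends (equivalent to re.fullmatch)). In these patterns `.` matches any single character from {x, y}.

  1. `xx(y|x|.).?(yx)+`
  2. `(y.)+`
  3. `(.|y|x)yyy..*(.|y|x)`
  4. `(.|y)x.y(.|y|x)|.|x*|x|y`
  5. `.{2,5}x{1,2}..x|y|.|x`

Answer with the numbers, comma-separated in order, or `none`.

3

1 → no match — must start with `xx`
2 → no match
3 → match
4 → no match
5 → no match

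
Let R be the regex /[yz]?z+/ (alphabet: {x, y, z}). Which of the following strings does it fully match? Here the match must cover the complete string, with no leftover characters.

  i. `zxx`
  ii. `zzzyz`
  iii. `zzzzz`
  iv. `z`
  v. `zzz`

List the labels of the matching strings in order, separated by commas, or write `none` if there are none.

i. `zxx` → no match — must end with `z`
ii. `zzzyz` → no match
iii. `zzzzz` → match
iv. `z` → match
v. `zzz` → match

iii, iv, v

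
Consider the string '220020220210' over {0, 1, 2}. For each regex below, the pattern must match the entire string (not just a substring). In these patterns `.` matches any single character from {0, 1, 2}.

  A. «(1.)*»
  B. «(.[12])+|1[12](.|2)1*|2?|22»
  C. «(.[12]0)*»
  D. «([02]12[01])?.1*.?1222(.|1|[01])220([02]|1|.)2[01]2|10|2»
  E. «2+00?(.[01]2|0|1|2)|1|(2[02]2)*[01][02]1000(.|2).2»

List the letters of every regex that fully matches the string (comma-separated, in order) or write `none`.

A → no match
B → no match
C → match
D → no match
E → no match

C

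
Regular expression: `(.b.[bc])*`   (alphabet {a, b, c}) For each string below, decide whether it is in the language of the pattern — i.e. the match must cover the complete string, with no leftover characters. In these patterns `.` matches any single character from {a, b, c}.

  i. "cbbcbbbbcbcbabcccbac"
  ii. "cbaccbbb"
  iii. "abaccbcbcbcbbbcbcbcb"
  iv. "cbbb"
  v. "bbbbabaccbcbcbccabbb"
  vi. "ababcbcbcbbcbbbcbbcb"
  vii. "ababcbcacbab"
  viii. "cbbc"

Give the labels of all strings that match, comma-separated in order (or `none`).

i, ii, iii, iv, v, vi, viii

i → match
ii → match
iii → match
iv → match
v → match
vi → match
vii → no match
viii → match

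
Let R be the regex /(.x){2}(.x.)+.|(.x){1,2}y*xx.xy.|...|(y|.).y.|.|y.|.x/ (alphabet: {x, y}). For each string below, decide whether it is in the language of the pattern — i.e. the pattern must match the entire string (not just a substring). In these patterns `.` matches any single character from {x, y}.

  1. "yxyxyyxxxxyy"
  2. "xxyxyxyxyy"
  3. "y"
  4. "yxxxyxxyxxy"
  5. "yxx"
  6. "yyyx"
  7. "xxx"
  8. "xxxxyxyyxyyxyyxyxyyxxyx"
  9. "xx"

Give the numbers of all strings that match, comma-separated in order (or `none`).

1 → match
2 → no match
3 → match
4 → match
5 → match
6 → match
7 → match
8 → no match
9 → match

1, 3, 4, 5, 6, 7, 9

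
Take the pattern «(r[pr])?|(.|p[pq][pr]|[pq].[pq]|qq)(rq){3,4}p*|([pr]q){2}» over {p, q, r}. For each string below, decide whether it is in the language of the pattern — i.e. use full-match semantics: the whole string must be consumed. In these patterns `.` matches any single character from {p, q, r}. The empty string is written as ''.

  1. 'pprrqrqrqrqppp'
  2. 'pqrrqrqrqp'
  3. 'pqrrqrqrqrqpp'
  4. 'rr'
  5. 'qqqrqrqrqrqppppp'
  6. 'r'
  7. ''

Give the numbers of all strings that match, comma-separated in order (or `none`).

1, 2, 3, 4, 5, 7

1 → match
2 → match
3 → match
4 → match
5 → match
6 → no match
7 → match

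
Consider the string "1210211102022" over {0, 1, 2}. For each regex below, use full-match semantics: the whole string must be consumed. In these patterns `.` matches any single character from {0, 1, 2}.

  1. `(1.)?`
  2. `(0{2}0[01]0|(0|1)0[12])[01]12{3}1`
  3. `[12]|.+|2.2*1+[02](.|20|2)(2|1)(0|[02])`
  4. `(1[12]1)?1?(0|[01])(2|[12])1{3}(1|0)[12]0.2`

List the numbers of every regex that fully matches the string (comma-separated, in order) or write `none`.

3, 4

1 → no match
2 → no match — must end with "21"
3 → match
4 → match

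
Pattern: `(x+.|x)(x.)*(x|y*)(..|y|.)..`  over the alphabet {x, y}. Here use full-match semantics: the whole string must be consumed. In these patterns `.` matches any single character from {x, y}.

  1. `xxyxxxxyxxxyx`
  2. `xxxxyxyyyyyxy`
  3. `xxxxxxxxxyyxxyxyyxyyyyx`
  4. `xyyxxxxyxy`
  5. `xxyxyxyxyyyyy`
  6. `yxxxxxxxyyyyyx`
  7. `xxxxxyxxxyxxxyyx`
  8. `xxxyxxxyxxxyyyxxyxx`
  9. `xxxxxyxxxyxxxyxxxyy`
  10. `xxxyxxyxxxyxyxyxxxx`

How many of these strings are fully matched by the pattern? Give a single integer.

1 → no match
2 → match
3 → no match
4 → no match
5 → match
6 → no match — must start with `x`
7 → match
8 → no match
9 → match
10 → no match
Total matched: 4

4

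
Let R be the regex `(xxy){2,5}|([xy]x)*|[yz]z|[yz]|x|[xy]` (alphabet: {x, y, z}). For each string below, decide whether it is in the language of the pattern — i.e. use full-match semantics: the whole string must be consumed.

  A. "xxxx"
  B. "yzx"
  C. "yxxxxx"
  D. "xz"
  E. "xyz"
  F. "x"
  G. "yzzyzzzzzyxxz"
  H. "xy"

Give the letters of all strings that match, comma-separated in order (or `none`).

A. "xxxx" → match
B. "yzx" → no match
C. "yxxxxx" → match
D. "xz" → no match
E. "xyz" → no match
F. "x" → match
G → no match
H. "xy" → no match

A, C, F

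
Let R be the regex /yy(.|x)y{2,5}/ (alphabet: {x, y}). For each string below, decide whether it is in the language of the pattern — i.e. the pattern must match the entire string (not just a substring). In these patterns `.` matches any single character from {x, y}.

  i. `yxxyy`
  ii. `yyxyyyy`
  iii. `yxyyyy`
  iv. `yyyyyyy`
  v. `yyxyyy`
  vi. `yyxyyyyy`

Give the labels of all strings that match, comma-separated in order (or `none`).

i → no match — must start with `yy`
ii → match
iii → no match — must start with `yy`
iv → match
v → match
vi → match

ii, iv, v, vi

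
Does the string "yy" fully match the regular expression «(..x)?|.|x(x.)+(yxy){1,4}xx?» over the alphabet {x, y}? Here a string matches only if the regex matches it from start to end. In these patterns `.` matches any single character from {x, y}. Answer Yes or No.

No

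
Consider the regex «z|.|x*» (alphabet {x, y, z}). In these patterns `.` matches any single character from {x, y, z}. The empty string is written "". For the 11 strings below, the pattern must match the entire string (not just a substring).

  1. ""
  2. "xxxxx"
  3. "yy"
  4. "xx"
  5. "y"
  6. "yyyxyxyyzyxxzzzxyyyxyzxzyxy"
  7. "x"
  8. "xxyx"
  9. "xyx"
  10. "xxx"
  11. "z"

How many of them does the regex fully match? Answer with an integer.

1. "" → match
2. "xxxxx" → match
3. "yy" → no match
4. "xx" → match
5. "y" → match
6 → no match
7. "x" → match
8. "xxyx" → no match
9. "xyx" → no match
10. "xxx" → match
11. "z" → match
Total matched: 7

7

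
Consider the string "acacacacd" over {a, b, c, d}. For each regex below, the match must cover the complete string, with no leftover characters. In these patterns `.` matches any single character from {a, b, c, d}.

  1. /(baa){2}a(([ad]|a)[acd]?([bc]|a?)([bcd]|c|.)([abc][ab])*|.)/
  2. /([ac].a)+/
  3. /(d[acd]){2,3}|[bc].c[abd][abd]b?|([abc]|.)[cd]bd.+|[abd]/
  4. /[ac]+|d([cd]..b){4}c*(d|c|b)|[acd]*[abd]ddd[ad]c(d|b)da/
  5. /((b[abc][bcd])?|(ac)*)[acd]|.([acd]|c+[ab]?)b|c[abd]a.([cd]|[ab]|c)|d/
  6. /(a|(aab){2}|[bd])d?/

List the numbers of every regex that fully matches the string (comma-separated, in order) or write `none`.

5

1 → no match — must start with "baa"
2 → no match — must end with "a"
3 → no match
4 → no match
5 → match
6 → no match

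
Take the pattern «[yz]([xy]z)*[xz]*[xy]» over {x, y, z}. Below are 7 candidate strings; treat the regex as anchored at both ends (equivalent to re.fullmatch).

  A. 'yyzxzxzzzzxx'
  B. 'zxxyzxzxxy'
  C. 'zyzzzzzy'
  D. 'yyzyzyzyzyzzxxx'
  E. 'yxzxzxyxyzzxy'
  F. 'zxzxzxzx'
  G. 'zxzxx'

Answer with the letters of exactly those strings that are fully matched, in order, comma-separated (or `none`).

A, C, D, F, G

A → match
B → no match
C → match
D → match
E → no match
F → match
G → match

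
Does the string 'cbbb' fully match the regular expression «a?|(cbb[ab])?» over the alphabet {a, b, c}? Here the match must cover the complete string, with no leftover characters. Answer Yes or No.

Yes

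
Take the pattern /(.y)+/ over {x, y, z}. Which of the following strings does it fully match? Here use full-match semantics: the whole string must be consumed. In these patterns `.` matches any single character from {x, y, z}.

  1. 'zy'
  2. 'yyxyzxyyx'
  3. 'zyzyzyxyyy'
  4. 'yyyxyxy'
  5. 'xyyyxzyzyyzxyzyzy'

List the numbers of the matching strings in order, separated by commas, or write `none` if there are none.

1 → match
2 → no match — must end with 'y'
3 → match
4 → no match
5 → no match

1, 3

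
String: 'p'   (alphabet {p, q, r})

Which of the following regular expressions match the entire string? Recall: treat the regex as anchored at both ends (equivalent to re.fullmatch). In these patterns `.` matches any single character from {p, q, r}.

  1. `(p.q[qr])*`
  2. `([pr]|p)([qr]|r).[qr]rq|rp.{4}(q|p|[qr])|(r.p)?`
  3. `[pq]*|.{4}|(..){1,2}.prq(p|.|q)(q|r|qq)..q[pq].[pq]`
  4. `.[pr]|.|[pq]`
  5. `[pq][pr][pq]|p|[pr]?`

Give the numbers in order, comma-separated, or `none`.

3, 4, 5

1 → no match
2 → no match
3 → match
4 → match
5 → match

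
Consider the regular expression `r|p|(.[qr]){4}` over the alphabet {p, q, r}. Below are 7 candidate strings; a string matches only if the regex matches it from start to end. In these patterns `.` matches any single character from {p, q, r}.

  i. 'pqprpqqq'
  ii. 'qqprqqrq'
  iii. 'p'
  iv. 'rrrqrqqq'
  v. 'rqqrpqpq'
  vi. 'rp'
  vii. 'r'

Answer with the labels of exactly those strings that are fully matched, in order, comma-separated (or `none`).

i. 'pqprpqqq' → match
ii. 'qqprqqrq' → match
iii. 'p' → match
iv. 'rrrqrqqq' → match
v. 'rqqrpqpq' → match
vi. 'rp' → no match
vii. 'r' → match

i, ii, iii, iv, v, vii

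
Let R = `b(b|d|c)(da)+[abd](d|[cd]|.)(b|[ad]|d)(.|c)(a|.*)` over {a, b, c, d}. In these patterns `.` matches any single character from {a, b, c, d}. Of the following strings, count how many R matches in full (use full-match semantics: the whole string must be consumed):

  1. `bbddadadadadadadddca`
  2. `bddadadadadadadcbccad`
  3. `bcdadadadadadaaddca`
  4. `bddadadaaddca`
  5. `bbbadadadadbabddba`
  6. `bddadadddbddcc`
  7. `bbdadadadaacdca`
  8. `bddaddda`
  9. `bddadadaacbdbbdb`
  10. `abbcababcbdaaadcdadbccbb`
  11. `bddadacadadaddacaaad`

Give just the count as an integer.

1 → no match
2 → match
3 → match
4 → match
5 → no match
6 → match
7 → match
8 → match
9 → match
10 → no match — must start with `b`
11 → no match
Total matched: 7

7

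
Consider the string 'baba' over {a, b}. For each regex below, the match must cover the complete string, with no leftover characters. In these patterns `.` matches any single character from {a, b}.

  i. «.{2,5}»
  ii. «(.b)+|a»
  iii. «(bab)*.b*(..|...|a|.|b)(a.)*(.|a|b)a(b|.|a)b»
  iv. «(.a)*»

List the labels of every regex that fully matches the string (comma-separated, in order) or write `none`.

i, iv

i → match
ii → no match
iii → no match — must end with 'b'
iv → match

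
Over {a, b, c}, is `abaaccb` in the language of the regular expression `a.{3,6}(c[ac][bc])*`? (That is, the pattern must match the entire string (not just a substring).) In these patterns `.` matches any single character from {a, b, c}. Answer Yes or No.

Yes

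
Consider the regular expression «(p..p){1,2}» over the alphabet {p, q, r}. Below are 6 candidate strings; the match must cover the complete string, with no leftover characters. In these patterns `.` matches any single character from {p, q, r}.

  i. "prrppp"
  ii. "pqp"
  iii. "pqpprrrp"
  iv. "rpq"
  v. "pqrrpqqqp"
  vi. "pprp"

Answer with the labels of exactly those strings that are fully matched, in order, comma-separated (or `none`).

vi

i → no match
ii → no match
iii → no match
iv → no match — must start with "p"
v → no match
vi → match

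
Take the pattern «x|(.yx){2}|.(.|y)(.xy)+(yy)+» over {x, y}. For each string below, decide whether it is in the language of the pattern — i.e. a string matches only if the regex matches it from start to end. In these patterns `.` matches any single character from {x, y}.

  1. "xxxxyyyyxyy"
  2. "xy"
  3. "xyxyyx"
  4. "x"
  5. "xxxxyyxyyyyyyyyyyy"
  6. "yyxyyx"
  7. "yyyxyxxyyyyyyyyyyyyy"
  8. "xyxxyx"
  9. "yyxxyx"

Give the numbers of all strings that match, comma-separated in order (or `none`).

3, 4, 5, 6, 7, 8, 9

1 → no match
2 → no match
3 → match
4 → match
5 → match
6 → match
7 → match
8 → match
9 → match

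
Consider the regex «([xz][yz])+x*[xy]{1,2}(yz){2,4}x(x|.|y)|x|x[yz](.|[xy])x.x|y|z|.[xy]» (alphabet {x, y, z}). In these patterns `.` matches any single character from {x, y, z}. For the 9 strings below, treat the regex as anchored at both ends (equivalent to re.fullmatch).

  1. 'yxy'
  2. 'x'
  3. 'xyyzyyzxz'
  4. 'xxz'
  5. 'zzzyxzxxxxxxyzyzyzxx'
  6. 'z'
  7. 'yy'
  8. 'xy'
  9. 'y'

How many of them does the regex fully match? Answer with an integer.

6

1 → no match
2 → match
3 → no match
4 → no match
5 → match
6 → match
7 → match
8 → match
9 → match
Total matched: 6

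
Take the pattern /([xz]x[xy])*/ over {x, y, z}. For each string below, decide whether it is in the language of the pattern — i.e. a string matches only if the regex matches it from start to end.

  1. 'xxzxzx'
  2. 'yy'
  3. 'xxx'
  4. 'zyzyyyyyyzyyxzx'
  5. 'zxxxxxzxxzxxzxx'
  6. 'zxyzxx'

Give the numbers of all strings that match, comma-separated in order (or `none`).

3, 5, 6

1 → no match
2 → no match
3 → match
4 → no match
5 → match
6 → match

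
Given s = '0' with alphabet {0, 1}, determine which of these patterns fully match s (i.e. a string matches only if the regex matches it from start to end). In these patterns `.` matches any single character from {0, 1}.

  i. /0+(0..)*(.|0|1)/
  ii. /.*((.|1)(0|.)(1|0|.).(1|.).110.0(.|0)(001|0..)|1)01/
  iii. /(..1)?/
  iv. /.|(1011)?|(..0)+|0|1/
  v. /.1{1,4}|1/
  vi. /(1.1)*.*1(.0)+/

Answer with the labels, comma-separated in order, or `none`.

i → no match
ii → no match — must end with '01'
iii → no match
iv → match
v → no match — must end with '1'
vi → no match

iv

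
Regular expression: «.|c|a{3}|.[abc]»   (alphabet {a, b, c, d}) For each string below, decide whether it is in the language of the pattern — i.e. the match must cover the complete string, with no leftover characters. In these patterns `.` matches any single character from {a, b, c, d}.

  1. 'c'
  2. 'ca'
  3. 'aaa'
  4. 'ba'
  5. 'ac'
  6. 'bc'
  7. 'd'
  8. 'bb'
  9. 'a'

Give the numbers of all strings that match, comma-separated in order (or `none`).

1 → match
2 → match
3 → match
4 → match
5 → match
6 → match
7 → match
8 → match
9 → match

1, 2, 3, 4, 5, 6, 7, 8, 9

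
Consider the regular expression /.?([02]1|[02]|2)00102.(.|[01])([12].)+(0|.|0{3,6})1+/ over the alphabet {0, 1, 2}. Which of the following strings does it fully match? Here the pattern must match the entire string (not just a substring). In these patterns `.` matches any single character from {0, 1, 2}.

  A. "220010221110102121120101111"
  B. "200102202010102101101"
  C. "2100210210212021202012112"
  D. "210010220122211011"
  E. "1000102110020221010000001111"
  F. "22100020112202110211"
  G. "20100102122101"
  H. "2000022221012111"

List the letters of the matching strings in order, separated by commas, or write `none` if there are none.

D, G

A → no match
B → no match
C → no match — must end with "1"
D → match
E → no match
F → no match
G → match
H → no match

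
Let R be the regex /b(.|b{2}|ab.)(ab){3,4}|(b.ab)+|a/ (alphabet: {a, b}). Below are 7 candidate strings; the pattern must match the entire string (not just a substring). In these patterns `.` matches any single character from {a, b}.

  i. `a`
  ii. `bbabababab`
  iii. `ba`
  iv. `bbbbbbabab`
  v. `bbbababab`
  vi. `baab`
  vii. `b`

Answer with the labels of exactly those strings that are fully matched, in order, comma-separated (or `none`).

i, ii, v, vi

i. `a` → match
ii. `bbabababab` → match
iii. `ba` → no match
iv. `bbbbbbabab` → no match
v. `bbbababab` → match
vi. `baab` → match
vii. `b` → no match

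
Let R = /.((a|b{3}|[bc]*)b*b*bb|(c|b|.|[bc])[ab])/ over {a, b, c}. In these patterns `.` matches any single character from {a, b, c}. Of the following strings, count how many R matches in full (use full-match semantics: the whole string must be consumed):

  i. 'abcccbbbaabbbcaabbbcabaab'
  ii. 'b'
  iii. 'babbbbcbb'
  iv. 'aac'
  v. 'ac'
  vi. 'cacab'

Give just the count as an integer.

i → no match
ii → no match
iii → no match
iv → no match
v → no match
vi → no match
Total matched: 0

0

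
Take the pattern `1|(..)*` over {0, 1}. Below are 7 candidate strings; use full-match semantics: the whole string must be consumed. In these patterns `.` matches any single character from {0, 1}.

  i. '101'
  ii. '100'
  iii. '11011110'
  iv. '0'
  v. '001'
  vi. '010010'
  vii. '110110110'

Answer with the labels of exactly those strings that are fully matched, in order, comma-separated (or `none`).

i → no match
ii → no match
iii → match
iv → no match
v → no match
vi → match
vii → no match

iii, vi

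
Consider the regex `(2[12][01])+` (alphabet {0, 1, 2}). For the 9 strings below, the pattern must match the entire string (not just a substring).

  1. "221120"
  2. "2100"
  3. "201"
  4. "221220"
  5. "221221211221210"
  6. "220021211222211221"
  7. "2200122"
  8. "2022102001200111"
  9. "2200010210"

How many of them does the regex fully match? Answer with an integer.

2

1. "221120" → no match
2. "2100" → no match
3. "201" → no match
4. "221220" → match
5 → match
6 → no match
7. "2200122" → no match
8 → no match
9. "2200010210" → no match
Total matched: 2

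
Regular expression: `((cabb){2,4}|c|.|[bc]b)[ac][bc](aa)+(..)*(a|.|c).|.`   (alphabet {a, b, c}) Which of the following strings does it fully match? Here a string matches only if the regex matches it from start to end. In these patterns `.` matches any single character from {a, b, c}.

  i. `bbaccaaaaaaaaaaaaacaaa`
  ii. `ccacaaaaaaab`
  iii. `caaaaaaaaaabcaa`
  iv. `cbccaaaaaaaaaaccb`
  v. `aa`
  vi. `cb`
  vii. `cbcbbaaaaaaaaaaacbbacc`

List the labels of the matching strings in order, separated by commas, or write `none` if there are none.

none

i → no match
ii. `ccacaaaaaaab` → no match
iii → no match
iv → no match
v. `aa` → no match
vi. `cb` → no match
vii → no match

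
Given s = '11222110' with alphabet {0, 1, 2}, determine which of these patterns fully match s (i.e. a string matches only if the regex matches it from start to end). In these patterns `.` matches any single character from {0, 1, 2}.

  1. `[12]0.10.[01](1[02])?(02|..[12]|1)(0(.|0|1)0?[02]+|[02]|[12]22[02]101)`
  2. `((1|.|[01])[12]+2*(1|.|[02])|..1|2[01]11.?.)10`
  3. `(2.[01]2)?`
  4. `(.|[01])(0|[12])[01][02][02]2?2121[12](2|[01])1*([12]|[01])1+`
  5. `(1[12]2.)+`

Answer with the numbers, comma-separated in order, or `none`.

2

1 → no match
2 → match
3 → no match
4 → no match — must end with '1'
5 → no match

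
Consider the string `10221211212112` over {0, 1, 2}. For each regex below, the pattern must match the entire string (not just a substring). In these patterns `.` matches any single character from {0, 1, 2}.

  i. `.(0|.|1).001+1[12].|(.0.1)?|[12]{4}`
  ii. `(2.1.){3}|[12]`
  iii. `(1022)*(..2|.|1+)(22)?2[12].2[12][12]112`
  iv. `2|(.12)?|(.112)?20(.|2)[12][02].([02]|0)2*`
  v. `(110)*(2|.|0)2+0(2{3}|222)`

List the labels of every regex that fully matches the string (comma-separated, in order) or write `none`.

i → no match
ii → no match
iii → match
iv → no match
v → no match

iii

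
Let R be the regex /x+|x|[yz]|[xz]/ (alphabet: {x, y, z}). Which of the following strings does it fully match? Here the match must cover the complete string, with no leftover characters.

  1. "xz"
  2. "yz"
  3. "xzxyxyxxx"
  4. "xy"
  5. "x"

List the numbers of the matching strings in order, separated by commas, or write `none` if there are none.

1 → no match
2 → no match
3 → no match
4 → no match
5 → match

5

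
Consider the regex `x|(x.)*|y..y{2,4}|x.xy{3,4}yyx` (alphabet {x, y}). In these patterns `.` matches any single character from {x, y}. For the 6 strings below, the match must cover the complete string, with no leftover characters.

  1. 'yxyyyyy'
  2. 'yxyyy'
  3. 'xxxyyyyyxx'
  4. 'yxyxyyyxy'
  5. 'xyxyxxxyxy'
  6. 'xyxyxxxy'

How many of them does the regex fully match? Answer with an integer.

4

1 → match
2 → match
3 → no match
4 → no match
5 → match
6 → match
Total matched: 4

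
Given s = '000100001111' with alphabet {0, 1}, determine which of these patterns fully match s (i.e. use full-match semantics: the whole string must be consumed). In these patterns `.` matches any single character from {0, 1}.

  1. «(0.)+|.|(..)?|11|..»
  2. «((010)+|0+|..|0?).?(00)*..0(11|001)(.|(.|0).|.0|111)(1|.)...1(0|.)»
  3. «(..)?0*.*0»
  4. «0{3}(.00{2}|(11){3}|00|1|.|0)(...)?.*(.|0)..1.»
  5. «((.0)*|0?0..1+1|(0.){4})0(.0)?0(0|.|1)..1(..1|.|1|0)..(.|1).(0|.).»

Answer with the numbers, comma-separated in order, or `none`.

4

1 → no match
2 → no match
3 → no match — must end with '0'
4 → match
5 → no match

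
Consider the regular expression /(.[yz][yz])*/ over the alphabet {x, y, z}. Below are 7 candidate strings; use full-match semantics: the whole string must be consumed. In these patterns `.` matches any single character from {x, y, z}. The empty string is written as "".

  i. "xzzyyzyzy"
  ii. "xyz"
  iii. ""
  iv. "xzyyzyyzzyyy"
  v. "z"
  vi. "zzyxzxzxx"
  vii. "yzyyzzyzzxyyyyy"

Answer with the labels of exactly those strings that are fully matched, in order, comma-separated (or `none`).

i → match
ii → match
iii → match
iv → match
v → no match
vi → no match
vii → match

i, ii, iii, iv, vii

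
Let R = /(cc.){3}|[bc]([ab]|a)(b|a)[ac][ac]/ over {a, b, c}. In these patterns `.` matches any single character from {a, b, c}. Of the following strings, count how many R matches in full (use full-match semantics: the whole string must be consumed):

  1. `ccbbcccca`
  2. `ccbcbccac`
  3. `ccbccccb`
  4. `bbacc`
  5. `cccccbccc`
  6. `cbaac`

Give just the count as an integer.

1. `ccbbcccca` → no match
2. `ccbcbccac` → no match
3. `ccbccccb` → no match
4. `bbacc` → match
5. `cccccbccc` → match
6. `cbaac` → match
Total matched: 3

3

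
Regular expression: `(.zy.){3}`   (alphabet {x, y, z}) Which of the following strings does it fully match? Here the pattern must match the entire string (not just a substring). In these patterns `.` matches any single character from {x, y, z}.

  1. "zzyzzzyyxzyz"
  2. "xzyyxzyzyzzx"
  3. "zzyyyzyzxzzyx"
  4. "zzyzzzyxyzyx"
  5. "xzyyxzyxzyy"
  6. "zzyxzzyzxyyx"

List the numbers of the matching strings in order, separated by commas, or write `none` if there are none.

1 → match
2 → no match
3 → no match
4 → match
5 → no match
6 → no match

1, 4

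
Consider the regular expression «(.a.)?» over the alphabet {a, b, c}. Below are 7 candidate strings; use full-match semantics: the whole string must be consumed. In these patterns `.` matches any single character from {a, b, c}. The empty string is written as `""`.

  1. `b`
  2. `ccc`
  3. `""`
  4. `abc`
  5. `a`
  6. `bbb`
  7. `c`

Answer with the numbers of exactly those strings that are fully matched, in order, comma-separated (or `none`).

1. `b` → no match
2. `ccc` → no match
3. `""` → match
4. `abc` → no match
5. `a` → no match
6. `bbb` → no match
7. `c` → no match

3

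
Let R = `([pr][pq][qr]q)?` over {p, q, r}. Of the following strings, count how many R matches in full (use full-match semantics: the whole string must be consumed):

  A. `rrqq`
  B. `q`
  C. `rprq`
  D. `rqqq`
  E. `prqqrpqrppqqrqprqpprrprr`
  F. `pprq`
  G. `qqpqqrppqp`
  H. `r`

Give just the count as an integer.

3

A. `rrqq` → no match
B. `q` → no match
C. `rprq` → match
D. `rqqq` → match
E → no match
F. `pprq` → match
G. `qqpqqrppqp` → no match
H. `r` → no match
Total matched: 3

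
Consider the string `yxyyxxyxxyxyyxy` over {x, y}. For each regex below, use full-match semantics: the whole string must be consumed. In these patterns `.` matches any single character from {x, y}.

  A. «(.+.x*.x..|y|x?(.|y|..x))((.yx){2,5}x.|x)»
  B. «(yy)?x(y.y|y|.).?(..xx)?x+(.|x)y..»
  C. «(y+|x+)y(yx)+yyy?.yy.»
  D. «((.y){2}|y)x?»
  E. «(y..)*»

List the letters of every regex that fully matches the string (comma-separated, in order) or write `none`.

E

A → no match
B → no match
C → no match
D → no match
E → match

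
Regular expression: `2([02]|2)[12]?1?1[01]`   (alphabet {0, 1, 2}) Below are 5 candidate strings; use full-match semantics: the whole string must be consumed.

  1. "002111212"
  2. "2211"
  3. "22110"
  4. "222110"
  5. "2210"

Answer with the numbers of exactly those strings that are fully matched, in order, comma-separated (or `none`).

2, 3, 4, 5

1. "002111212" → no match — must start with "2"
2. "2211" → match
3. "22110" → match
4. "222110" → match
5. "2210" → match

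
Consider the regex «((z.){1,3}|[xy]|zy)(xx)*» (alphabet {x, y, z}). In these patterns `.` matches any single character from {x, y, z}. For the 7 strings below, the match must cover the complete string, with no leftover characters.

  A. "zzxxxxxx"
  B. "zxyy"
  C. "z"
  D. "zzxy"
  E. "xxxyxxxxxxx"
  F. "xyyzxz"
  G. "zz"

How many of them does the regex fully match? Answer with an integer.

2

A → match
B → no match
C → no match
D → no match
E → no match
F → no match
G → match
Total matched: 2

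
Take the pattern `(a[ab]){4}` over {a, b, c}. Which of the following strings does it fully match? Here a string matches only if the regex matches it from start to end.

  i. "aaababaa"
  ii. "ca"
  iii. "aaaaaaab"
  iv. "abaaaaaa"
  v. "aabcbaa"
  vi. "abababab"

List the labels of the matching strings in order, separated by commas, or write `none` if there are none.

i. "aaababaa" → match
ii. "ca" → no match — must start with "a"
iii. "aaaaaaab" → match
iv. "abaaaaaa" → match
v. "aabcbaa" → no match
vi. "abababab" → match

i, iii, iv, vi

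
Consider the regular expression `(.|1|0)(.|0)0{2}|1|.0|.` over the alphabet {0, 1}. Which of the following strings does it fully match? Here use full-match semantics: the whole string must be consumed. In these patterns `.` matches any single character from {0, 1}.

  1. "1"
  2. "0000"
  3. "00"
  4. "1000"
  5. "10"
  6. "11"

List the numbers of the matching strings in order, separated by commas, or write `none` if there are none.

1, 2, 3, 4, 5

1. "1" → match
2. "0000" → match
3. "00" → match
4. "1000" → match
5. "10" → match
6. "11" → no match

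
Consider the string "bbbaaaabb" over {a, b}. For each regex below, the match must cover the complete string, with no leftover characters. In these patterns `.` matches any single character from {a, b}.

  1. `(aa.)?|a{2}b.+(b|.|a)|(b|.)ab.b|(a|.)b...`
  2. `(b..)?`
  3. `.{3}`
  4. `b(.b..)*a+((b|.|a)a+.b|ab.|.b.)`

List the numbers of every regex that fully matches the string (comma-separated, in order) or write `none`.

4

1 → no match
2 → no match
3 → no match
4 → match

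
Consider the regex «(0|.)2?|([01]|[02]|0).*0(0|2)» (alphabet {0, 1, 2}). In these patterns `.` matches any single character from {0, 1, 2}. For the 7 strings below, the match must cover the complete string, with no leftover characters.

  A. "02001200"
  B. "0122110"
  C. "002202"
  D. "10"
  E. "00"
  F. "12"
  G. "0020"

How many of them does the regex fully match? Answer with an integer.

3

A → match
B → no match
C → match
D → no match
E → no match
F → match
G → no match
Total matched: 3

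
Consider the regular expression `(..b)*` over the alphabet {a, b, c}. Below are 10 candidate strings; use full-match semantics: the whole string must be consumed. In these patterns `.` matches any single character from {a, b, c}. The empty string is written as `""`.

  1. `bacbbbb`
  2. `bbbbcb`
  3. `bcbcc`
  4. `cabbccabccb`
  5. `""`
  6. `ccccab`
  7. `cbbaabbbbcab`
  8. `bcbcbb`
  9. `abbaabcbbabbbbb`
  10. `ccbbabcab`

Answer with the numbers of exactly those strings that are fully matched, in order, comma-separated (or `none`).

1 → no match
2 → match
3 → no match
4 → no match
5 → match
6 → no match
7 → match
8 → match
9 → match
10 → match

2, 5, 7, 8, 9, 10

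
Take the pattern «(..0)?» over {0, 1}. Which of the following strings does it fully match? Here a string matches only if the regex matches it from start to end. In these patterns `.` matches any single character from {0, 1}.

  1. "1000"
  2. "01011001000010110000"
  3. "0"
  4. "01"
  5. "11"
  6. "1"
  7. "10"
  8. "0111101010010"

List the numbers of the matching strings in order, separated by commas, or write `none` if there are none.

1 → no match
2 → no match
3 → no match
4 → no match
5 → no match
6 → no match
7 → no match
8 → no match

none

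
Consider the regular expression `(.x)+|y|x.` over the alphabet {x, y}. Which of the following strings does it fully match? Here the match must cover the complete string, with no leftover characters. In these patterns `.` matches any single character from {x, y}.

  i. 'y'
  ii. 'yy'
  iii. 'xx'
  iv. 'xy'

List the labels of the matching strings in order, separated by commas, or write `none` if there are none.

i → match
ii → no match
iii → match
iv → match

i, iii, iv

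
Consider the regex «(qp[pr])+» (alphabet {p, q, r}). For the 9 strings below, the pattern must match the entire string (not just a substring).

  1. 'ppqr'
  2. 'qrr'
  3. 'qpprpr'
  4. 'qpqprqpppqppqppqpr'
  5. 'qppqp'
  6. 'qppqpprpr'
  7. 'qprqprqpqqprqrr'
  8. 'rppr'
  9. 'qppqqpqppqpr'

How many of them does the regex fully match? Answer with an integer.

0

1. 'ppqr' → no match — must start with 'qp'
2. 'qrr' → no match — must start with 'qp'
3. 'qpprpr' → no match
4 → no match
5. 'qppqp' → no match
6. 'qppqpprpr' → no match
7 → no match
8. 'rppr' → no match — must start with 'qp'
9. 'qppqqpqppqpr' → no match
Total matched: 0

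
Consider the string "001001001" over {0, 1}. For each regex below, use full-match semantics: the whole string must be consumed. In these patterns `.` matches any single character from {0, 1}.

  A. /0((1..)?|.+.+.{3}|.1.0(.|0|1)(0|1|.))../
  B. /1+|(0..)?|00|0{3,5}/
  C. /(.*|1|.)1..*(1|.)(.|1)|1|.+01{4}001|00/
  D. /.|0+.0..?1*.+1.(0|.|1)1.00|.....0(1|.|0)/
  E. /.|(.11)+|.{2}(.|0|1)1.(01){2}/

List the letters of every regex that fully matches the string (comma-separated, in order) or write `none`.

A → match
B → no match
C → match
D → no match
E → no match

A, C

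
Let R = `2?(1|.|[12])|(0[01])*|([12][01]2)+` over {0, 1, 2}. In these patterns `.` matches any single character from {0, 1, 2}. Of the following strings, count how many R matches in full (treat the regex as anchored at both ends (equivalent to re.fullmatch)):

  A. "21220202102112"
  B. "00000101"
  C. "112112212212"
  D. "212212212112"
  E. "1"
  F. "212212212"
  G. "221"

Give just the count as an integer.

5

A → no match
B → match
C → match
D → match
E → match
F → match
G → no match
Total matched: 5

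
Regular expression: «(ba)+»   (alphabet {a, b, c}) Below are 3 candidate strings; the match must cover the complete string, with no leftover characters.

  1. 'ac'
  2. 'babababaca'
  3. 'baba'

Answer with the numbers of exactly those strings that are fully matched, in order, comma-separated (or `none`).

3

1 → no match — must start with 'ba'
2 → no match — must end with 'ba'
3 → match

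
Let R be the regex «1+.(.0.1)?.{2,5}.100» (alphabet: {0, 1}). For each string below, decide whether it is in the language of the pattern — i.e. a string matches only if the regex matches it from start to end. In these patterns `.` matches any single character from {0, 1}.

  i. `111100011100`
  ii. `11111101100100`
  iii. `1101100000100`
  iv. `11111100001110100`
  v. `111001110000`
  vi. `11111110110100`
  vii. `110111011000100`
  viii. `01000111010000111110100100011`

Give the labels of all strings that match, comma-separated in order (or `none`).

i, ii, iv, vi

i. `111100011100` → match
ii → match
iii → no match
iv → match
v. `111001110000` → no match — must end with `100`
vi → match
vii → no match
viii → no match — must start with `1`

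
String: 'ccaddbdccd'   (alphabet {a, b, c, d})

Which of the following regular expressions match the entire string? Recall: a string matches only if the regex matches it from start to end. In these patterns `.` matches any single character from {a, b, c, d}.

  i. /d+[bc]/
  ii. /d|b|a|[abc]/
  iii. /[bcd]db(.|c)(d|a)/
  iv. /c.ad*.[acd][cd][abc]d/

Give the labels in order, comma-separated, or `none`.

i → no match — must start with 'd'
ii → no match
iii → no match
iv → match

iv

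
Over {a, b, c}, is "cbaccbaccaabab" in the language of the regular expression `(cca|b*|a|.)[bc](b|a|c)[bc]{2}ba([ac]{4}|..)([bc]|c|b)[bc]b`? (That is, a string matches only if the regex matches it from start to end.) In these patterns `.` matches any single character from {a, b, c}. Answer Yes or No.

No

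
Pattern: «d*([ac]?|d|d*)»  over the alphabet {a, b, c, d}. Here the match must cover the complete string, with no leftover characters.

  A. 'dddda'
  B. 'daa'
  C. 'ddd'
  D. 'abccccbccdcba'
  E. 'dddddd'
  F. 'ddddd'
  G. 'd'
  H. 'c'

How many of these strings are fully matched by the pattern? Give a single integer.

6

A → match
B → no match
C → match
D → no match
E → match
F → match
G → match
H → match
Total matched: 6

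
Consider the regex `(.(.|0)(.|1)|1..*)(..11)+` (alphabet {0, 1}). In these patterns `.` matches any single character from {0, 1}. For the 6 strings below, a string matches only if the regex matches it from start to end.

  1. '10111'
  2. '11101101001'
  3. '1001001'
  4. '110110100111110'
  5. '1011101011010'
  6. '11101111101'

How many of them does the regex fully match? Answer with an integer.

0

1. '10111' → no match
2. '11101101001' → no match — must end with '11'
3. '1001001' → no match — must end with '11'
4 → no match — must end with '11'
5 → no match — must end with '11'
6. '11101111101' → no match — must end with '11'
Total matched: 0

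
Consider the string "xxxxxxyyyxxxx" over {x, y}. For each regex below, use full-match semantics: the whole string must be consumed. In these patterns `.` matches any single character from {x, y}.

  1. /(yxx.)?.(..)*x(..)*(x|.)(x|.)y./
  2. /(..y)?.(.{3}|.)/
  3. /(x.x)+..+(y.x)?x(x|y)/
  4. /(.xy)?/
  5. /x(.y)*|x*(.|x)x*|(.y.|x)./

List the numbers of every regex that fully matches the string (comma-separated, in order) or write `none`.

1 → no match
2 → no match
3 → match
4 → no match
5 → no match

3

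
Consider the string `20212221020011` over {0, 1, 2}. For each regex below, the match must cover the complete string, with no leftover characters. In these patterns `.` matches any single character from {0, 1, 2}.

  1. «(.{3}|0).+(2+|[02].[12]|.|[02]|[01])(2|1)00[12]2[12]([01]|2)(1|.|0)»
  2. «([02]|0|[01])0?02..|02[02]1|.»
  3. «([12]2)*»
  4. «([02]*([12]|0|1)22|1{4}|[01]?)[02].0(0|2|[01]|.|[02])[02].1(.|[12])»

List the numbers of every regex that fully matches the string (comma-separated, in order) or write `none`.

4

1 → no match
2 → no match
3 → no match
4 → match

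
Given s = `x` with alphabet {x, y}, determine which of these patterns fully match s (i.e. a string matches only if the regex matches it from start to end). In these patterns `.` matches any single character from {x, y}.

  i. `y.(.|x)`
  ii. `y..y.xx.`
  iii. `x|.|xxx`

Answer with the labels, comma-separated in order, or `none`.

i → no match — must start with `y`
ii → no match — must start with `y`
iii → match

iii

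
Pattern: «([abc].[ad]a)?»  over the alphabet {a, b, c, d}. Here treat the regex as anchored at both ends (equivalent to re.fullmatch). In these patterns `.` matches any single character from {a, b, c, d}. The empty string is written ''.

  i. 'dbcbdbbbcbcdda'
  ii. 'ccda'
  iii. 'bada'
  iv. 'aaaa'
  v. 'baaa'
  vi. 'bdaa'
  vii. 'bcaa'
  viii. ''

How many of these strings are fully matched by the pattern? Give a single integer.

i → no match
ii → match
iii → match
iv → match
v → match
vi → match
vii → match
viii → match
Total matched: 7

7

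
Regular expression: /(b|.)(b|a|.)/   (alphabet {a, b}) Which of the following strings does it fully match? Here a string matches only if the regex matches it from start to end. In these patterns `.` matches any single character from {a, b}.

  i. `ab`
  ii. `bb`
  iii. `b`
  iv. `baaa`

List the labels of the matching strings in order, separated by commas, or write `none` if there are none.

i. `ab` → match
ii. `bb` → match
iii. `b` → no match
iv. `baaa` → no match

i, ii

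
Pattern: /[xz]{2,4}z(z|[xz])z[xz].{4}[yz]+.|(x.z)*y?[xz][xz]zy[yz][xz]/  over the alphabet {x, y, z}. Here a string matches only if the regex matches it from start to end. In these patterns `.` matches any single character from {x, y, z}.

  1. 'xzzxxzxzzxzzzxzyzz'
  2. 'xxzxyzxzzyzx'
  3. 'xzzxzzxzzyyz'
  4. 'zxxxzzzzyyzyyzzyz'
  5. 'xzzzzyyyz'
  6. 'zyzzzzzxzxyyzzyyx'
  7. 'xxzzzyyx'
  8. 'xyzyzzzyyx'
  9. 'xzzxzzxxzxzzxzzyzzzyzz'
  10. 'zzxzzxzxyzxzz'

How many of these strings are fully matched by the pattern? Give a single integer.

1 → match
2. 'xxzxyzxzzyzx' → match
3. 'xzzxzzxzzyyz' → match
4 → match
5. 'xzzzzyyyz' → no match
6 → no match
7. 'xxzzzyyx' → no match
8. 'xyzyzzzyyx' → match
9 → match
10 → no match
Total matched: 6

6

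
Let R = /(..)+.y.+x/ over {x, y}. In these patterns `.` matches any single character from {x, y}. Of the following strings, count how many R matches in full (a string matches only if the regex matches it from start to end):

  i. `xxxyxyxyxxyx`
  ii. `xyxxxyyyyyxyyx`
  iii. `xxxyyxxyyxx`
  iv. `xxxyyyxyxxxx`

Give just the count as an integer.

4

i → match
ii → match
iii → match
iv → match
Total matched: 4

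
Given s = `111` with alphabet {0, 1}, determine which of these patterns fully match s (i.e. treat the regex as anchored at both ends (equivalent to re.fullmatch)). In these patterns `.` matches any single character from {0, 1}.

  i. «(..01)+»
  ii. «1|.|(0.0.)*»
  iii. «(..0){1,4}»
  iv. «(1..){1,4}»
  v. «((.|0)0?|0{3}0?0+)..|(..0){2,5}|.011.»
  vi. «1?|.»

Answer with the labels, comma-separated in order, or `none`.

iv, v

i → no match — must end with `01`
ii → no match
iii → no match — must end with `0`
iv → match
v → match
vi → no match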